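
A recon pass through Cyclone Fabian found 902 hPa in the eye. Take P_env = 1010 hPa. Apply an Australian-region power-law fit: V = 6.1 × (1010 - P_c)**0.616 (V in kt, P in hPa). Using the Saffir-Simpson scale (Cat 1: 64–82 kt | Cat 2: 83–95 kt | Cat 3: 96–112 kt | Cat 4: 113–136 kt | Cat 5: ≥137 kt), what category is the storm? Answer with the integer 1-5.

ΔP = 1010 − 902 = 108 hPa.
V ≈ 6.1 × 108^0.616 = 6.1 × 17.89 ≈ 109 kt.
109 kt falls in the Category 3 band.

3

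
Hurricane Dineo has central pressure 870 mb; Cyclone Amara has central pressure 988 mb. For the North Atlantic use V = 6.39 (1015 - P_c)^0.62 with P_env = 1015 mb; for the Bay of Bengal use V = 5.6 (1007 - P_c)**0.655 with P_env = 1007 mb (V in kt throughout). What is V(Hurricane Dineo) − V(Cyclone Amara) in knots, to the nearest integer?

Hurricane Dineo: ΔP = 145; V ≈ 6.39 × 145^0.62 ≈ 139.81 kt.
Cyclone Amara: ΔP = 19; V ≈ 5.6 × 19^0.655 ≈ 38.53 kt.
Difference ≈ 139.81 − 38.53 = 101.28 → 101 kt.

101 kt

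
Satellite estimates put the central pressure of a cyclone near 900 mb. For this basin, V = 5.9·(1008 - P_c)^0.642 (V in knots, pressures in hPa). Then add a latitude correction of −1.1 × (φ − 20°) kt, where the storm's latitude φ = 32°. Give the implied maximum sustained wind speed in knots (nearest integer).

106 kt

ΔP = 1008 − 900 = 108 mb.
108^0.642 ≈ 20.205.
V ≈ 5.9 × 20.205 ≈ 119.2 kt.
Latitude correction: −1.1 × (32 − 20) = -13.2 kt.
Corrected V ≈ 106 kt → 106 kt.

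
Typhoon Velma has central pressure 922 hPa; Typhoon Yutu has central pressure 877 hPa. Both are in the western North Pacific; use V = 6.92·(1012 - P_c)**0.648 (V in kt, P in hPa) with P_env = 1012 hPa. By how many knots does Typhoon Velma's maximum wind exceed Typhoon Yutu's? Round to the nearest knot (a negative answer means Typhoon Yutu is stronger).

Typhoon Velma: ΔP = 90; V ≈ 6.92 × 90^0.648 ≈ 127.78 kt.
Typhoon Yutu: ΔP = 135; V ≈ 6.92 × 135^0.648 ≈ 166.17 kt.
Difference ≈ 127.78 − 166.17 = -38.39 → -38 kt.

-38 kt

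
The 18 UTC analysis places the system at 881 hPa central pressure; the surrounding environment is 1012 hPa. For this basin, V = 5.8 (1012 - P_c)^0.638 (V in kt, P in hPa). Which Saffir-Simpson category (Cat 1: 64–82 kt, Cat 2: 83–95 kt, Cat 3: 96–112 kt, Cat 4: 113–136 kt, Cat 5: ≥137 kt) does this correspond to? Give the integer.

ΔP = 1012 − 881 = 131 hPa.
V ≈ 5.8 × 131^0.638 = 5.8 × 22.43 ≈ 130 kt.
130 kt falls in the Category 4 band.

4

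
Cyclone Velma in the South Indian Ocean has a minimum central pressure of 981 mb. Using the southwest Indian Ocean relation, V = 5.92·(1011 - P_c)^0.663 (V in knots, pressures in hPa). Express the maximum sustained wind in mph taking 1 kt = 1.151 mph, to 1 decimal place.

65.0 mph

ΔP = 1011 − 981 = 30 mb.
V ≈ 5.92 × 30^0.663 = 5.92 × 9.535 ≈ 56.449 kt.
56.449 × 1.151 ≈ 64.97 mph → 65.0 mph.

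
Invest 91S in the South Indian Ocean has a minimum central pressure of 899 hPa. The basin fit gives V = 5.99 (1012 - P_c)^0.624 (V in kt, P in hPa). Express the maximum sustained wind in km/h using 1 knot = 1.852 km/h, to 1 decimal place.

ΔP = 1012 − 899 = 113 hPa.
V ≈ 5.99 × 113^0.624 = 5.99 × 19.104 ≈ 114.432 kt.
114.432 × 1.852 ≈ 211.93 km/h → 211.9 km/h.

211.9 km/h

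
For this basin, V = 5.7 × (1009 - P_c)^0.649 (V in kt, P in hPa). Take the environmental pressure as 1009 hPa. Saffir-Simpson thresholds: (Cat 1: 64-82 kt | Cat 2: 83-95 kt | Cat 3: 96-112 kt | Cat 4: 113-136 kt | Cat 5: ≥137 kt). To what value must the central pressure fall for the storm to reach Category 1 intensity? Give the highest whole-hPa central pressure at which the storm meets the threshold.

Category 1 begins at V = 64 kt.
Required ΔP = (64/5.7)^(1/0.649) = 11.228^1.541 ≈ 41.53 hPa.
P_c ≤ 1009 − 41.53 = 967.47, so the highest integer P_c is 967 hPa.

967 hPa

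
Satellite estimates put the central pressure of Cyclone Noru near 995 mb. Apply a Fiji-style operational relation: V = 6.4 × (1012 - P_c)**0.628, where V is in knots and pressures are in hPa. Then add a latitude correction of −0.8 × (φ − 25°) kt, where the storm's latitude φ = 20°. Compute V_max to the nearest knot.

ΔP = 1012 − 995 = 17 mb.
17^0.628 ≈ 5.925.
V ≈ 6.4 × 5.925 ≈ 37.9 kt.
Latitude correction: −0.8 × (20 − 25) = 4 kt.
Corrected V ≈ 41.9 kt → 42 kt.

42 kt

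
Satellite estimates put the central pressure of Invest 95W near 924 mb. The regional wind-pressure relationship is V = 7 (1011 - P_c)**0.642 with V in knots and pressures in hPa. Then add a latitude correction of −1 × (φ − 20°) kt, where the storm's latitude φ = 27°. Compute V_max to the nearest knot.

ΔP = 1011 − 924 = 87 mb.
87^0.642 ≈ 17.586.
V ≈ 7 × 17.586 ≈ 123.1 kt.
Latitude correction: −1 × (27 − 20) = -7 kt.
Corrected V ≈ 116.1 kt → 116 kt.

116 kt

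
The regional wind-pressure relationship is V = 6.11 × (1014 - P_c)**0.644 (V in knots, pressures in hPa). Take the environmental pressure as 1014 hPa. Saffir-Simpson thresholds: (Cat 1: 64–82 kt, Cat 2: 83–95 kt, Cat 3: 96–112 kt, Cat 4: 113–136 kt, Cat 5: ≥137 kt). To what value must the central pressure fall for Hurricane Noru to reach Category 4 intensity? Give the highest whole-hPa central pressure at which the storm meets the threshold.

Category 4 begins at V = 113 kt.
Required ΔP = (113/6.11)^(1/0.644) = 18.494^1.553 ≈ 92.78 hPa.
P_c ≤ 1014 − 92.78 = 921.22, so the highest integer P_c is 921 hPa.

921 hPa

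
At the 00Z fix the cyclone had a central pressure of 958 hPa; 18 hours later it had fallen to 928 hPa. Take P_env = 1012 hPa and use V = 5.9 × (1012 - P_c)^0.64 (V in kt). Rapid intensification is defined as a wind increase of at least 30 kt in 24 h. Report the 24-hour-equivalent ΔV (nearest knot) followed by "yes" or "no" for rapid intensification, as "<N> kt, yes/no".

33 kt, yes

V₁: ΔP = 54, V ≈ 5.9 × 54^0.64 ≈ 75.79 kt.
V₂: ΔP = 84, V ≈ 5.9 × 84^0.64 ≈ 100.55 kt.
ΔV over 18 h = 24.76 kt → 24 h equivalent = 24.76 × 24/18 ≈ 33.01 kt.
33 kt ≥ 30 kt ⇒ rapid intensification.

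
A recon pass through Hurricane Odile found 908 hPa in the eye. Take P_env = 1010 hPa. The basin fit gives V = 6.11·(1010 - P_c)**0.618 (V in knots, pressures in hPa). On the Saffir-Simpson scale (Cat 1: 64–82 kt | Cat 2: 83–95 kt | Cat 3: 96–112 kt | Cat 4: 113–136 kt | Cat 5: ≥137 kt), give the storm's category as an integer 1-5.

3

ΔP = 1010 − 908 = 102 hPa.
V ≈ 6.11 × 102^0.618 = 6.11 × 17.43 ≈ 107 kt.
107 kt falls in the Category 3 band.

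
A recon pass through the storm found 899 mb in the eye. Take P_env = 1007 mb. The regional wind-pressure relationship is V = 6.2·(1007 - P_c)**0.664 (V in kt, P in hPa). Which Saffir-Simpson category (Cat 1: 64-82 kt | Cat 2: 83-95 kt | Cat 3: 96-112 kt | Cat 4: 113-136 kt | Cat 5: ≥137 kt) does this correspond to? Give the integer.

ΔP = 1007 − 899 = 108 mb.
V ≈ 6.2 × 108^0.664 = 6.2 × 22.40 ≈ 139 kt.
139 kt falls in the Category 5 band.

5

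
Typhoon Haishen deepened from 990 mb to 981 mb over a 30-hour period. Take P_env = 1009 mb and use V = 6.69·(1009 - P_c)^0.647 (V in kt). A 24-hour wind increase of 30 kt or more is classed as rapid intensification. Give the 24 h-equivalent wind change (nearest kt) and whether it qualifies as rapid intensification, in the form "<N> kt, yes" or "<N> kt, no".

V₁: ΔP = 19, V ≈ 6.69 × 19^0.647 ≈ 44.96 kt.
V₂: ΔP = 28, V ≈ 6.69 × 28^0.647 ≈ 57.77 kt.
ΔV over 30 h = 12.81 kt → 24 h equivalent = 12.81 × 24/30 ≈ 10.25 kt.
10 kt < 30 kt ⇒ not rapid intensification.

10 kt, no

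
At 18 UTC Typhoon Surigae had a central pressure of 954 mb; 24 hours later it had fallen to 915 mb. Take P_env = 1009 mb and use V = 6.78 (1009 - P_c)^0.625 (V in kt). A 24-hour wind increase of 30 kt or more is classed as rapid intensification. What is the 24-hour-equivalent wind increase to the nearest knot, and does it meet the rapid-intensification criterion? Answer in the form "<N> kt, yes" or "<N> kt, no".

33 kt, yes

V₁: ΔP = 55, V ≈ 6.78 × 55^0.625 ≈ 82.98 kt.
V₂: ΔP = 94, V ≈ 6.78 × 94^0.625 ≈ 115.99 kt.
ΔV over 24 h = 33.01 kt → 24 h equivalent = 33.01 × 24/24 ≈ 33.01 kt.
33 kt ≥ 30 kt ⇒ rapid intensification.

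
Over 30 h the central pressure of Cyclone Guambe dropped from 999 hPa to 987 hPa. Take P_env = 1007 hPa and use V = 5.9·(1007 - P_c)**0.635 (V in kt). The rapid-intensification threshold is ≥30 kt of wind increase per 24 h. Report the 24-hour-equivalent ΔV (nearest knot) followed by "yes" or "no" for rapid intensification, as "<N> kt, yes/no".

14 kt, no

V₁: ΔP = 8, V ≈ 5.9 × 8^0.635 ≈ 22.10 kt.
V₂: ΔP = 20, V ≈ 5.9 × 20^0.635 ≈ 39.54 kt.
ΔV over 30 h = 17.44 kt → 24 h equivalent = 17.44 × 24/30 ≈ 13.95 kt.
14 kt < 30 kt ⇒ not rapid intensification.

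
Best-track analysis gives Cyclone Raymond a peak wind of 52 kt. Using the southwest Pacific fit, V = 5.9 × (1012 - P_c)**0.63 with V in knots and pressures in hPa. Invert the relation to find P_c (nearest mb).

980 mb

ΔP = (V / 5.9)^(1/0.63) = (52/5.9)^1.587.
52/5.9 = 8.814; 8.814^1.587 ≈ 31.64 mb.
P_c = 1012 − 31.64 = 980.36 ≈ 980 mb.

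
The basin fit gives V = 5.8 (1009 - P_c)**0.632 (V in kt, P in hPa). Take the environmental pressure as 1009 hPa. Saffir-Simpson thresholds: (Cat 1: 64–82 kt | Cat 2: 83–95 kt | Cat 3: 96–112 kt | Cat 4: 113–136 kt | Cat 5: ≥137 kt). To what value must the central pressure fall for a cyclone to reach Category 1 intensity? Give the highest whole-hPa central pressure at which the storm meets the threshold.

Category 1 begins at V = 64 kt.
Required ΔP = (64/5.8)^(1/0.632) = 11.034^1.582 ≈ 44.66 hPa.
P_c ≤ 1009 − 44.66 = 964.34, so the highest integer P_c is 964 hPa.

964 hPa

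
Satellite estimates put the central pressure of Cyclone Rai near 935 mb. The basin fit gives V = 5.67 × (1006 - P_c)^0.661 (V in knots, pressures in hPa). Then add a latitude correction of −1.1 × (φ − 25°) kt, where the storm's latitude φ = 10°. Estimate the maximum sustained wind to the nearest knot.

ΔP = 1006 − 935 = 71 mb.
71^0.661 ≈ 16.737.
V ≈ 5.67 × 16.737 ≈ 94.9 kt.
Latitude correction: −1.1 × (10 − 25) = 16.5 kt.
Corrected V ≈ 111.4 kt → 111 kt.

111 kt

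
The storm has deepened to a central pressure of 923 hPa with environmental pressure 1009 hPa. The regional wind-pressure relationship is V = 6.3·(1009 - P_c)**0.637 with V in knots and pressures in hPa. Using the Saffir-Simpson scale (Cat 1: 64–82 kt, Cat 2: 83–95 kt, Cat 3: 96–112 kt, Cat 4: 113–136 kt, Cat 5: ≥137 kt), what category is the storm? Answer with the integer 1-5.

3

ΔP = 1009 − 923 = 86 hPa.
V ≈ 6.3 × 86^0.637 = 6.3 × 17.07 ≈ 108 kt.
108 kt falls in the Category 3 band.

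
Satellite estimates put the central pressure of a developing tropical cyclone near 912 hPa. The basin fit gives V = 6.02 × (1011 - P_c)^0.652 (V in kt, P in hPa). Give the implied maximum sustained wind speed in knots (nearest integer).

120 kt

ΔP = 1011 − 912 = 99 hPa.
99^0.652 ≈ 20.006.
V ≈ 6.02 × 20.006 ≈ 120.4 kt.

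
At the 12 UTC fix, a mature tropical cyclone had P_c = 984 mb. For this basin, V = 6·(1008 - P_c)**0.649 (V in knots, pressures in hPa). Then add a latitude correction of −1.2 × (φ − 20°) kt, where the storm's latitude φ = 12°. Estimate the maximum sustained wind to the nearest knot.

57 kt

ΔP = 1008 − 984 = 24 mb.
24^0.649 ≈ 7.866.
V ≈ 6 × 7.866 ≈ 47.2 kt.
Latitude correction: −1.2 × (12 − 20) = 9.6 kt.
Corrected V ≈ 56.8 kt → 57 kt.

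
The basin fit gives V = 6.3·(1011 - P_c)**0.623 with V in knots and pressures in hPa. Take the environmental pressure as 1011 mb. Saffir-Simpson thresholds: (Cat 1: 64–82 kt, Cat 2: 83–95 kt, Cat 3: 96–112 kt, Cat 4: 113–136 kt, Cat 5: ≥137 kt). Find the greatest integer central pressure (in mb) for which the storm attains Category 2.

Category 2 begins at V = 83 kt.
Required ΔP = (83/6.3)^(1/0.623) = 13.175^1.605 ≈ 62.71 mb.
P_c ≤ 1011 − 62.71 = 948.29, so the highest integer P_c is 948 mb.

948 mb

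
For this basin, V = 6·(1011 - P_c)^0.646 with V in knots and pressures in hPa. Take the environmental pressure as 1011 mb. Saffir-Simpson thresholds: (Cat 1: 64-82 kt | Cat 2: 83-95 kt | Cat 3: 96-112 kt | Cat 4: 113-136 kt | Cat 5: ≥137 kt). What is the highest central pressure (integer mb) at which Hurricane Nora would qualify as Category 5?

884 mb

Category 5 begins at V = 137 kt.
Required ΔP = (137/6)^(1/0.646) = 22.833^1.548 ≈ 126.78 mb.
P_c ≤ 1011 − 126.78 = 884.22, so the highest integer P_c is 884 mb.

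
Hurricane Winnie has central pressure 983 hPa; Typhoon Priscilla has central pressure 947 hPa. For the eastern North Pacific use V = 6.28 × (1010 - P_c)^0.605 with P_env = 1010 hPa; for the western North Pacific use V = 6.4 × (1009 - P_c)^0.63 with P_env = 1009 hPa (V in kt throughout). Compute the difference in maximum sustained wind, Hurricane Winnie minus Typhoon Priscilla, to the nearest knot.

-40 kt

Hurricane Winnie: ΔP = 27; V ≈ 6.28 × 27^0.605 ≈ 46.12 kt.
Typhoon Priscilla: ΔP = 62; V ≈ 6.4 × 62^0.63 ≈ 86.18 kt.
Difference ≈ 46.12 − 86.18 = -40.06 → -40 kt.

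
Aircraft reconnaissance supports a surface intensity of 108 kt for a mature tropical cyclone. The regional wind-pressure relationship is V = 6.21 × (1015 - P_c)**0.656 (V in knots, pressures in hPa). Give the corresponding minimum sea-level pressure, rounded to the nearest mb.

937 mb

ΔP = (V / 6.21)^(1/0.656) = (108/6.21)^1.524.
108/6.21 = 17.391; 17.391^1.524 ≈ 77.76 mb.
P_c = 1015 − 77.76 = 937.24 ≈ 937 mb.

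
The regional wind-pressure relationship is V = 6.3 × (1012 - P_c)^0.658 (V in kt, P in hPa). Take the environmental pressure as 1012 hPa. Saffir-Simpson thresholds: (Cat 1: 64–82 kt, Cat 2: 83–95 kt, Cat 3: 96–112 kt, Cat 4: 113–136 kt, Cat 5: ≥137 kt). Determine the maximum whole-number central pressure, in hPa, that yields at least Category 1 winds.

Category 1 begins at V = 64 kt.
Required ΔP = (64/6.3)^(1/0.658) = 10.159^1.520 ≈ 33.90 hPa.
P_c ≤ 1012 − 33.90 = 978.10, so the highest integer P_c is 978 hPa.

978 hPa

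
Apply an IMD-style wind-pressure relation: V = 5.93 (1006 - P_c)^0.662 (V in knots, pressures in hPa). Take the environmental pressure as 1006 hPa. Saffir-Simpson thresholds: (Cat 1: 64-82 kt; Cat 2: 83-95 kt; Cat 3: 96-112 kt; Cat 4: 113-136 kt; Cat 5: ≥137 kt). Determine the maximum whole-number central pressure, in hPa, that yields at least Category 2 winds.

952 hPa

Category 2 begins at V = 83 kt.
Required ΔP = (83/5.93)^(1/0.662) = 13.997^1.511 ≈ 53.85 hPa.
P_c ≤ 1006 − 53.85 = 952.15, so the highest integer P_c is 952 hPa.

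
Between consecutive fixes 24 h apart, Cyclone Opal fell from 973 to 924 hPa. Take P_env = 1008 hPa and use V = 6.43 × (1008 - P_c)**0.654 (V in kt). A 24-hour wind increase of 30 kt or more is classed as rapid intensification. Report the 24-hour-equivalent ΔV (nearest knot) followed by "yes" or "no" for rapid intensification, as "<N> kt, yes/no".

51 kt, yes

V₁: ΔP = 35, V ≈ 6.43 × 35^0.654 ≈ 65.77 kt.
V₂: ΔP = 84, V ≈ 6.43 × 84^0.654 ≈ 116.60 kt.
ΔV over 24 h = 50.83 kt → 24 h equivalent = 50.83 × 24/24 ≈ 50.83 kt.
51 kt ≥ 30 kt ⇒ rapid intensification.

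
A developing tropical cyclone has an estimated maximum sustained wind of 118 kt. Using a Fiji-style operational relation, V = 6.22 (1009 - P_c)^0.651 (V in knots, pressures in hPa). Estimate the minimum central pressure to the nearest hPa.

ΔP = (V / 6.22)^(1/0.651) = (118/6.22)^1.536.
118/6.22 = 18.971; 18.971^1.536 ≈ 91.89 hPa.
P_c = 1009 − 91.89 = 917.11 ≈ 917 hPa.

917 hPa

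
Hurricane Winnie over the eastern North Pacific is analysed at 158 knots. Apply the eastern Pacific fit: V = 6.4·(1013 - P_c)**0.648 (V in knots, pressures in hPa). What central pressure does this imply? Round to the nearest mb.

ΔP = (V / 6.4)^(1/0.648) = (158/6.4)^1.543.
158/6.4 = 24.688; 24.688^1.543 ≈ 140.89 mb.
P_c = 1013 − 140.89 = 872.11 ≈ 872 mb.

872 mb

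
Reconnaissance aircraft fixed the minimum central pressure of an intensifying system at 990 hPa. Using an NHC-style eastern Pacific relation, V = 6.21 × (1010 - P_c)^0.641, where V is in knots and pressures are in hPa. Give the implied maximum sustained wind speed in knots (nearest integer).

ΔP = 1010 − 990 = 20 hPa.
20^0.641 ≈ 6.823.
V ≈ 6.21 × 6.823 ≈ 42.4 kt.

42 kt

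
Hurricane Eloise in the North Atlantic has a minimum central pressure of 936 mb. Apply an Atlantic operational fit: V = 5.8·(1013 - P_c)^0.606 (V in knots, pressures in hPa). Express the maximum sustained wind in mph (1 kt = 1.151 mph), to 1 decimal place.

92.8 mph

ΔP = 1013 − 936 = 77 mb.
V ≈ 5.8 × 77^0.606 = 5.8 × 13.906 ≈ 80.657 kt.
80.657 × 1.151 ≈ 92.84 mph → 92.8 mph.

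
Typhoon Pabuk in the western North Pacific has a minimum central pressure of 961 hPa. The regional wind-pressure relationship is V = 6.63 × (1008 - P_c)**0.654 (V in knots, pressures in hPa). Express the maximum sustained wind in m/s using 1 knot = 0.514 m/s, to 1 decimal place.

42.3 m/s

ΔP = 1008 − 961 = 47 hPa.
V ≈ 6.63 × 47^0.654 = 6.63 × 12.404 ≈ 82.237 kt.
82.237 × 0.514 ≈ 42.27 m/s → 42.3 m/s.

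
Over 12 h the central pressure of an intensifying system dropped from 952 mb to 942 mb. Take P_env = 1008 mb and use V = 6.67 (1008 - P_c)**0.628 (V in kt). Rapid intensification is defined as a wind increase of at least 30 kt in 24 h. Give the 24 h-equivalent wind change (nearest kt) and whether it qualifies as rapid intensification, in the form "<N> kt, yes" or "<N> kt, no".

V₁: ΔP = 56, V ≈ 6.67 × 56^0.628 ≈ 83.56 kt.
V₂: ΔP = 66, V ≈ 6.67 × 66^0.628 ≈ 92.64 kt.
ΔV over 12 h = 9.08 kt → 24 h equivalent = 9.08 × 24/12 ≈ 18.16 kt.
18 kt < 30 kt ⇒ not rapid intensification.

18 kt, no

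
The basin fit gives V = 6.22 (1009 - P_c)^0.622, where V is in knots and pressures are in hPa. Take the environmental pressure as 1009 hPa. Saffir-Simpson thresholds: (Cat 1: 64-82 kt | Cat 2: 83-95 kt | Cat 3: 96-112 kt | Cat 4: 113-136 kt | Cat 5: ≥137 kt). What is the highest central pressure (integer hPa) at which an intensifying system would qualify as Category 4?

Category 4 begins at V = 113 kt.
Required ΔP = (113/6.22)^(1/0.622) = 18.167^1.608 ≈ 105.82 hPa.
P_c ≤ 1009 − 105.82 = 903.18, so the highest integer P_c is 903 hPa.

903 hPa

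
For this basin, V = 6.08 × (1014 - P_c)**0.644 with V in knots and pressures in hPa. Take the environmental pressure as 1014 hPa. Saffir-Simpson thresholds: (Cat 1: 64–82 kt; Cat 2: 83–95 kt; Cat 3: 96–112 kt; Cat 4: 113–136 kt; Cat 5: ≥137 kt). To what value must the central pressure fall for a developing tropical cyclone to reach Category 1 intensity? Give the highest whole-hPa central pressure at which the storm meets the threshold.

Category 1 begins at V = 64 kt.
Required ΔP = (64/6.08)^(1/0.644) = 10.526^1.553 ≈ 38.67 hPa.
P_c ≤ 1014 − 38.67 = 975.33, so the highest integer P_c is 975 hPa.

975 hPa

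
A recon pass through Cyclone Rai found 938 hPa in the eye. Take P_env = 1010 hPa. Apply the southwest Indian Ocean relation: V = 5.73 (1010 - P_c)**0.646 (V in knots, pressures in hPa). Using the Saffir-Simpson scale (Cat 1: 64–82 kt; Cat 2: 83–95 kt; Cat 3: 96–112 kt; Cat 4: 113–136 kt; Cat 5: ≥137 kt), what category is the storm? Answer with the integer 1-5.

ΔP = 1010 − 938 = 72 hPa.
V ≈ 5.73 × 72^0.646 = 5.73 × 15.84 ≈ 91 kt.
91 kt falls in the Category 2 band.

2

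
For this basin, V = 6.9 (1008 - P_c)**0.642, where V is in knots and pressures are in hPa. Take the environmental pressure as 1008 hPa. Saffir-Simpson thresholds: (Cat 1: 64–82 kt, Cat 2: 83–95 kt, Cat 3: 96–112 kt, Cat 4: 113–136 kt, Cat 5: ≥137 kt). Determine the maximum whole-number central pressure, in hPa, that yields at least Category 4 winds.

Category 4 begins at V = 113 kt.
Required ΔP = (113/6.9)^(1/0.642) = 16.377^1.558 ≈ 77.86 hPa.
P_c ≤ 1008 − 77.86 = 930.14, so the highest integer P_c is 930 hPa.

930 hPa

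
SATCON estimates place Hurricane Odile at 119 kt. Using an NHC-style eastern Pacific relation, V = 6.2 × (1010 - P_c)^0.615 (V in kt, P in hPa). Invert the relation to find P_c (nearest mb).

888 mb

ΔP = (V / 6.2)^(1/0.615) = (119/6.2)^1.626.
119/6.2 = 19.194; 19.194^1.626 ≈ 122.02 mb.
P_c = 1010 − 122.02 = 887.98 ≈ 888 mb.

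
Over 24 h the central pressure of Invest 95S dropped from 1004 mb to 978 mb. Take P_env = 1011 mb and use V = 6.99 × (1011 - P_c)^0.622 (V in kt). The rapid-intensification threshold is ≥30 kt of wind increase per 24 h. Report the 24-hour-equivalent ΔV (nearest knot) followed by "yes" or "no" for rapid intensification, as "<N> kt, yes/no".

38 kt, yes

V₁: ΔP = 7, V ≈ 6.99 × 7^0.622 ≈ 23.45 kt.
V₂: ΔP = 33, V ≈ 6.99 × 33^0.622 ≈ 61.52 kt.
ΔV over 24 h = 38.07 kt → 24 h equivalent = 38.07 × 24/24 ≈ 38.07 kt.
38 kt ≥ 30 kt ⇒ rapid intensification.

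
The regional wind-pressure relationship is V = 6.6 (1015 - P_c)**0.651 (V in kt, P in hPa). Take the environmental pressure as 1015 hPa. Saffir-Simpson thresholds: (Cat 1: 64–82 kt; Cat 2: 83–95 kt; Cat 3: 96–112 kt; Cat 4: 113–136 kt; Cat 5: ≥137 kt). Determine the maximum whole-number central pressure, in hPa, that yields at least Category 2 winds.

966 hPa

Category 2 begins at V = 83 kt.
Required ΔP = (83/6.6)^(1/0.651) = 12.576^1.536 ≈ 48.86 hPa.
P_c ≤ 1015 − 48.86 = 966.14, so the highest integer P_c is 966 hPa.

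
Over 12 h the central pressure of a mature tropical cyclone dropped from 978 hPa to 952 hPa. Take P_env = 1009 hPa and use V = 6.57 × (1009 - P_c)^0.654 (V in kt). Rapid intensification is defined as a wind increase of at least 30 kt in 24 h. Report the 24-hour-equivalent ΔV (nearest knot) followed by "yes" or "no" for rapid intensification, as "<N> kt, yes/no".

V₁: ΔP = 31, V ≈ 6.57 × 31^0.654 ≈ 62.07 kt.
V₂: ΔP = 57, V ≈ 6.57 × 57^0.654 ≈ 92.45 kt.
ΔV over 12 h = 30.38 kt → 24 h equivalent = 30.38 × 24/12 ≈ 60.76 kt.
61 kt ≥ 30 kt ⇒ rapid intensification.

61 kt, yes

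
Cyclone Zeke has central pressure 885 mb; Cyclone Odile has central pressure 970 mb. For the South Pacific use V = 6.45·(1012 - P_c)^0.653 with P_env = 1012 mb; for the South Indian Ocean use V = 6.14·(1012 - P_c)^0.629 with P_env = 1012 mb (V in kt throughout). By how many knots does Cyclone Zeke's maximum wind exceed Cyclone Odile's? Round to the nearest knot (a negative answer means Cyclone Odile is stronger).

Cyclone Zeke: ΔP = 127; V ≈ 6.45 × 127^0.653 ≈ 152.53 kt.
Cyclone Odile: ΔP = 42; V ≈ 6.14 × 42^0.629 ≈ 64.45 kt.
Difference ≈ 152.53 − 64.45 = 88.08 → 88 kt.

88 kt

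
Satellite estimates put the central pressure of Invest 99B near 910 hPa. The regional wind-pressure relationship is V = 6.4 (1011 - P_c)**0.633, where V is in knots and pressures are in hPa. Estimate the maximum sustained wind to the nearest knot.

119 kt

ΔP = 1011 − 910 = 101 hPa.
101^0.633 ≈ 18.567.
V ≈ 6.4 × 18.567 ≈ 118.8 kt.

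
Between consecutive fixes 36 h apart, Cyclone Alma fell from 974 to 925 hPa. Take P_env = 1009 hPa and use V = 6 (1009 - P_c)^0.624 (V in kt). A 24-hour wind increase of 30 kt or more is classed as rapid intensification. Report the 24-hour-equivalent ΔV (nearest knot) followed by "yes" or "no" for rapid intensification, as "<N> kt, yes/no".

27 kt, no

V₁: ΔP = 35, V ≈ 6 × 35^0.624 ≈ 55.16 kt.
V₂: ΔP = 84, V ≈ 6 × 84^0.624 ≈ 95.26 kt.
ΔV over 36 h = 40.10 kt → 24 h equivalent = 40.10 × 24/36 ≈ 26.73 kt.
27 kt < 30 kt ⇒ not rapid intensification.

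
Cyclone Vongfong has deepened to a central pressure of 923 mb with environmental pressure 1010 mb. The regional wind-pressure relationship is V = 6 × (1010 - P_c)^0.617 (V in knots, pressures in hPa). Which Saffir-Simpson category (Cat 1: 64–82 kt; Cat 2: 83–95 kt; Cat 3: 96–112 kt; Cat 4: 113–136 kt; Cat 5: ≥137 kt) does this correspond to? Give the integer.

2

ΔP = 1010 − 923 = 87 mb.
V ≈ 6 × 87^0.617 = 6 × 15.73 ≈ 94 kt.
94 kt falls in the Category 2 band.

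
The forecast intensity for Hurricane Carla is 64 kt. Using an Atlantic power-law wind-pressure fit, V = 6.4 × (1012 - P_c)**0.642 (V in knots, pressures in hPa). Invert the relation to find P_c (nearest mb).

ΔP = (V / 6.4)^(1/0.642) = (64/6.4)^1.558.
64/6.4 = 10.000; 10.000^1.558 ≈ 36.11 mb.
P_c = 1012 − 36.11 = 975.89 ≈ 976 mb.

976 mb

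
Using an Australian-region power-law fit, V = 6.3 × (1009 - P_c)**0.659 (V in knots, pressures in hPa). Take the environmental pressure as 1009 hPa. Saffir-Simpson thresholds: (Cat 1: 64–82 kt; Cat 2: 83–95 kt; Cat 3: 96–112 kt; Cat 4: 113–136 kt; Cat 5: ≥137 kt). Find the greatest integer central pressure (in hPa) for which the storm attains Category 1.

Category 1 begins at V = 64 kt.
Required ΔP = (64/6.3)^(1/0.659) = 10.159^1.517 ≈ 33.72 hPa.
P_c ≤ 1009 − 33.72 = 975.28, so the highest integer P_c is 975 hPa.

975 hPa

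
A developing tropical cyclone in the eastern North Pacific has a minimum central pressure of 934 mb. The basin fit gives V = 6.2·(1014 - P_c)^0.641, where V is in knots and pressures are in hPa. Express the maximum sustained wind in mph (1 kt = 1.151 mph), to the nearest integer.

118 mph

ΔP = 1014 − 934 = 80 mb.
V ≈ 6.2 × 80^0.641 = 6.2 × 16.591 ≈ 102.866 kt.
102.866 × 1.151 ≈ 118.40 mph → 118 mph.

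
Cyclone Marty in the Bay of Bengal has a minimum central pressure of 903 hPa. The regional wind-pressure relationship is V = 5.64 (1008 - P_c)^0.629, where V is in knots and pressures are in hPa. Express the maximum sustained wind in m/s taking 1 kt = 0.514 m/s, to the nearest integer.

ΔP = 1008 − 903 = 105 hPa.
V ≈ 5.64 × 105^0.629 = 5.64 × 18.678 ≈ 105.343 kt.
105.343 × 0.514 ≈ 54.15 m/s → 54 m/s.

54 m/s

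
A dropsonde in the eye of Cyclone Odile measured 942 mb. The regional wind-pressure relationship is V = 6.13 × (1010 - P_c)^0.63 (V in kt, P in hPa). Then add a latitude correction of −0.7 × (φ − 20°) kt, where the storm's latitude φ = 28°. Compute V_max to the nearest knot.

82 kt

ΔP = 1010 − 942 = 68 mb.
68^0.63 ≈ 14.272.
V ≈ 6.13 × 14.272 ≈ 87.5 kt.
Latitude correction: −0.7 × (28 − 20) = -5.6 kt.
Corrected V ≈ 81.9 kt → 82 kt.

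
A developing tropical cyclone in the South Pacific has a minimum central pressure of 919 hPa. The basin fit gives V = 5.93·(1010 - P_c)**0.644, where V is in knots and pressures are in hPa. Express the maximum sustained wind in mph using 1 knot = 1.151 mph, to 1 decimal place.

ΔP = 1010 − 919 = 91 hPa.
V ≈ 5.93 × 91^0.644 = 5.93 × 18.265 ≈ 108.312 kt.
108.312 × 1.151 ≈ 124.67 mph → 124.7 mph.

124.7 mph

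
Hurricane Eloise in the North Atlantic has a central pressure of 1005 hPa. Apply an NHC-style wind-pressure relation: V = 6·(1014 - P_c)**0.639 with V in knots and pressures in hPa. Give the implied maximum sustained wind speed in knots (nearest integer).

ΔP = 1014 − 1005 = 9 hPa.
9^0.639 ≈ 4.072.
V ≈ 6 × 4.072 ≈ 24.4 kt.

24 kt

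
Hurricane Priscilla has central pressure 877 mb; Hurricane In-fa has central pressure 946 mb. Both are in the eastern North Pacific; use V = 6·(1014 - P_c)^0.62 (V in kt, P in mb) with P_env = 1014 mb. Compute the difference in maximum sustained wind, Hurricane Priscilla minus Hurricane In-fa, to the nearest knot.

45 kt

Hurricane Priscilla: ΔP = 137; V ≈ 6 × 137^0.62 ≈ 126.74 kt.
Hurricane In-fa: ΔP = 68; V ≈ 6 × 68^0.62 ≈ 82.09 kt.
Difference ≈ 126.74 − 82.09 = 44.65 → 45 kt.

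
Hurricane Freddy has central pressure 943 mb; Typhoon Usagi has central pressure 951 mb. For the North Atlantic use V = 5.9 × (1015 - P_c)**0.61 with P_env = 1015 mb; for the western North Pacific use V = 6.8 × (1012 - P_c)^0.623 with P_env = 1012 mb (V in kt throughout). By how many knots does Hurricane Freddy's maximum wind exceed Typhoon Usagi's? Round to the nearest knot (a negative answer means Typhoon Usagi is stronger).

-8 kt

Hurricane Freddy: ΔP = 72; V ≈ 5.9 × 72^0.61 ≈ 80.14 kt.
Typhoon Usagi: ΔP = 61; V ≈ 6.8 × 61^0.623 ≈ 88.06 kt.
Difference ≈ 80.14 − 88.06 = -7.92 → -8 kt.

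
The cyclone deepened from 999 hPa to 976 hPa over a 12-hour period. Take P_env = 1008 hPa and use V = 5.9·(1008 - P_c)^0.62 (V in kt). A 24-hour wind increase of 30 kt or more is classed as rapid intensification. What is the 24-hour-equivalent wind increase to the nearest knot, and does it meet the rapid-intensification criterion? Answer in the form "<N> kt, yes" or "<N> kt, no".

V₁: ΔP = 9, V ≈ 5.9 × 9^0.62 ≈ 23.04 kt.
V₂: ΔP = 32, V ≈ 5.9 × 32^0.62 ≈ 50.59 kt.
ΔV over 12 h = 27.55 kt → 24 h equivalent = 27.55 × 24/12 ≈ 55.10 kt.
55 kt ≥ 30 kt ⇒ rapid intensification.

55 kt, yes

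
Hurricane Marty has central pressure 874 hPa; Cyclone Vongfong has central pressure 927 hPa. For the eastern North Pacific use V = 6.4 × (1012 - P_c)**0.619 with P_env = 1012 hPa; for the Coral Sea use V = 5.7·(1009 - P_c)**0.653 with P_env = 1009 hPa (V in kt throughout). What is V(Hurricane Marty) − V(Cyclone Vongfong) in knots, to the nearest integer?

34 kt

Hurricane Marty: ΔP = 138; V ≈ 6.4 × 138^0.619 ≈ 135.13 kt.
Cyclone Vongfong: ΔP = 82; V ≈ 5.7 × 82^0.653 ≈ 101.30 kt.
Difference ≈ 135.13 − 101.30 = 33.83 → 34 kt.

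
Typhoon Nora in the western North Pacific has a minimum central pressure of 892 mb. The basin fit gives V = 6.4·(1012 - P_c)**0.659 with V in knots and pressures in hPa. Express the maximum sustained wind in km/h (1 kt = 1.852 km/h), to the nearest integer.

ΔP = 1012 − 892 = 120 mb.
V ≈ 6.4 × 120^0.659 = 6.4 × 23.452 ≈ 150.093 kt.
150.093 × 1.852 ≈ 277.97 km/h → 278 km/h.

278 km/h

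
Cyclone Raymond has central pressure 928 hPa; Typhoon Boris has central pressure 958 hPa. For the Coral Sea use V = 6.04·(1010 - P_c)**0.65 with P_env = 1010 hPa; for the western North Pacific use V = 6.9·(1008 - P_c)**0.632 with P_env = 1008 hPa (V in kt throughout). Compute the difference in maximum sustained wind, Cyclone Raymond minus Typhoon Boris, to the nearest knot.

Cyclone Raymond: ΔP = 82; V ≈ 6.04 × 82^0.65 ≈ 105.93 kt.
Typhoon Boris: ΔP = 50; V ≈ 6.9 × 50^0.632 ≈ 81.77 kt.
Difference ≈ 105.93 − 81.77 = 24.16 → 24 kt.

24 kt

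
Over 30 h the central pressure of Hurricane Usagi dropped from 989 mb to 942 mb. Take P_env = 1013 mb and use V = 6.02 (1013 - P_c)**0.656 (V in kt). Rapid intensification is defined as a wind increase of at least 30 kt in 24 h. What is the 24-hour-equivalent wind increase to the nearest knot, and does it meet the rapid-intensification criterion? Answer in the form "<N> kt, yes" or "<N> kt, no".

40 kt, yes

V₁: ΔP = 24, V ≈ 6.02 × 24^0.656 ≈ 48.42 kt.
V₂: ΔP = 71, V ≈ 6.02 × 71^0.656 ≈ 98.63 kt.
ΔV over 30 h = 50.21 kt → 24 h equivalent = 50.21 × 24/30 ≈ 40.17 kt.
40 kt ≥ 30 kt ⇒ rapid intensification.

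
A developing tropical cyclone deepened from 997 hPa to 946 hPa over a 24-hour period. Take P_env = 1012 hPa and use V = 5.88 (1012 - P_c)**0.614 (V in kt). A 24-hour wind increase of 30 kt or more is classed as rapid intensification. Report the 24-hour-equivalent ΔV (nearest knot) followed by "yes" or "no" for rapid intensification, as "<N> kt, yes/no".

V₁: ΔP = 15, V ≈ 5.88 × 15^0.614 ≈ 31.01 kt.
V₂: ΔP = 66, V ≈ 5.88 × 66^0.614 ≈ 77.02 kt.
ΔV over 24 h = 46.01 kt → 24 h equivalent = 46.01 × 24/24 ≈ 46.01 kt.
46 kt ≥ 30 kt ⇒ rapid intensification.

46 kt, yes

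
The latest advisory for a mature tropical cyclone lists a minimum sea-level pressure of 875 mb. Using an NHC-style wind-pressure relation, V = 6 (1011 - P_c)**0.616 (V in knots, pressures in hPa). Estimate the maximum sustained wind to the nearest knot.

ΔP = 1011 − 875 = 136 mb.
136^0.616 ≈ 20.619.
V ≈ 6 × 20.619 ≈ 123.7 kt.

124 kt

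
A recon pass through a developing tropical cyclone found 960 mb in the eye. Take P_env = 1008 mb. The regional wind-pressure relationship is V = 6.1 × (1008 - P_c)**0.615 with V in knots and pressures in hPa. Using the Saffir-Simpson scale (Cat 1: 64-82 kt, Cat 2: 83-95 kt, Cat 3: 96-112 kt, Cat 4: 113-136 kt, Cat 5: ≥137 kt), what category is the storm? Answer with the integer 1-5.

ΔP = 1008 − 960 = 48 mb.
V ≈ 6.1 × 48^0.615 = 6.1 × 10.81 ≈ 66 kt.
66 kt falls in the Category 1 band.

1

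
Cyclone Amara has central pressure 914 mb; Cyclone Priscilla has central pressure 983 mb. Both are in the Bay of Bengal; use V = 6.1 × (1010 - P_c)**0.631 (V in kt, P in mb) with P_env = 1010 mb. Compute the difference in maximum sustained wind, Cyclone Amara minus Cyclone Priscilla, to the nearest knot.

60 kt

Cyclone Amara: ΔP = 96; V ≈ 6.1 × 96^0.631 ≈ 108.68 kt.
Cyclone Priscilla: ΔP = 27; V ≈ 6.1 × 27^0.631 ≈ 48.81 kt.
Difference ≈ 108.68 − 48.81 = 59.87 → 60 kt.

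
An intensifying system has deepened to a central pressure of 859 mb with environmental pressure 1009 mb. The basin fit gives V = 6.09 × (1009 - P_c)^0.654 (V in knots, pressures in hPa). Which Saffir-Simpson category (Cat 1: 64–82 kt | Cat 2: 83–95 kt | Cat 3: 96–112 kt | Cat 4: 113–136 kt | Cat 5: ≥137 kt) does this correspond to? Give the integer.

ΔP = 1009 − 859 = 150 mb.
V ≈ 6.09 × 150^0.654 = 6.09 × 26.49 ≈ 161 kt.
161 kt falls in the Category 5 band.

5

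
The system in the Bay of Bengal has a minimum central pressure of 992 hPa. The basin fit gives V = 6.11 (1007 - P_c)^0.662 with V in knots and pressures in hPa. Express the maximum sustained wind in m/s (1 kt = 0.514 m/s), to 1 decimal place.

18.9 m/s

ΔP = 1007 − 992 = 15 hPa.
V ≈ 6.11 × 15^0.662 = 6.11 × 6.006 ≈ 36.696 kt.
36.696 × 0.514 ≈ 18.86 m/s → 18.9 m/s.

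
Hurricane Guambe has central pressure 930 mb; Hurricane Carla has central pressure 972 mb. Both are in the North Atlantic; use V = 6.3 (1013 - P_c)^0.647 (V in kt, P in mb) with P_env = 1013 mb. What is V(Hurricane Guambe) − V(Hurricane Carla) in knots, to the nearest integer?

Hurricane Guambe: ΔP = 83; V ≈ 6.3 × 83^0.647 ≈ 109.90 kt.
Hurricane Carla: ΔP = 41; V ≈ 6.3 × 41^0.647 ≈ 69.63 kt.
Difference ≈ 109.90 − 69.63 = 40.27 → 40 kt.

40 kt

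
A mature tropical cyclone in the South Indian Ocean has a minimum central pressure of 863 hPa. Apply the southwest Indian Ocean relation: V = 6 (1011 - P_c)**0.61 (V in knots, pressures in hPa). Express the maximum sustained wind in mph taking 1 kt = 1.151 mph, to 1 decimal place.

145.6 mph

ΔP = 1011 − 863 = 148 hPa.
V ≈ 6 × 148^0.61 = 6 × 21.079 ≈ 126.477 kt.
126.477 × 1.151 ≈ 145.57 mph → 145.6 mph.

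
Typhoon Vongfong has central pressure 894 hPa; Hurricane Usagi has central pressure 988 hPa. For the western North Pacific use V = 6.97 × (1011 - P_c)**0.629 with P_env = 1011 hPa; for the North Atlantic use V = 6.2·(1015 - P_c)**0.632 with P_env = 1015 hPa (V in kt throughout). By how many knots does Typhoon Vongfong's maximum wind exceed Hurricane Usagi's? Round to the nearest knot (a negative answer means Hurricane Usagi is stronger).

Typhoon Vongfong: ΔP = 117; V ≈ 6.97 × 117^0.629 ≈ 139.35 kt.
Hurricane Usagi: ΔP = 27; V ≈ 6.2 × 27^0.632 ≈ 49.78 kt.
Difference ≈ 139.35 − 49.78 = 89.57 → 90 kt.

90 kt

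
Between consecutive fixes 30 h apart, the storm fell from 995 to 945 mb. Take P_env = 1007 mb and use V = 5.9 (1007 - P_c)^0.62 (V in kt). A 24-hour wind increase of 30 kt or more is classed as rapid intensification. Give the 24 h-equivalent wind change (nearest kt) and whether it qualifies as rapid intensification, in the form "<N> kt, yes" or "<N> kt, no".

V₁: ΔP = 12, V ≈ 5.9 × 12^0.62 ≈ 27.54 kt.
V₂: ΔP = 62, V ≈ 5.9 × 62^0.62 ≈ 76.23 kt.
ΔV over 30 h = 48.69 kt → 24 h equivalent = 48.69 × 24/30 ≈ 38.95 kt.
39 kt ≥ 30 kt ⇒ rapid intensification.

39 kt, yes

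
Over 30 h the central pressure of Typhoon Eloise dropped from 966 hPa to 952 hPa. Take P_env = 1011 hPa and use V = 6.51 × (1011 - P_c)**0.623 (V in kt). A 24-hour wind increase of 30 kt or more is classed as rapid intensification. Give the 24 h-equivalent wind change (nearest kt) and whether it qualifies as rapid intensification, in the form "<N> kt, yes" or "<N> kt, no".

10 kt, no

V₁: ΔP = 45, V ≈ 6.51 × 45^0.623 ≈ 69.75 kt.
V₂: ΔP = 59, V ≈ 6.51 × 59^0.623 ≈ 82.57 kt.
ΔV over 30 h = 12.82 kt → 24 h equivalent = 12.82 × 24/30 ≈ 10.26 kt.
10 kt < 30 kt ⇒ not rapid intensification.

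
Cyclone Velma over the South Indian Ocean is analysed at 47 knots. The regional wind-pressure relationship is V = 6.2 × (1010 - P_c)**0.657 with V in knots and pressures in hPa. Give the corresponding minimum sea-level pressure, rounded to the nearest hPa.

ΔP = (V / 6.2)^(1/0.657) = (47/6.2)^1.522.
47/6.2 = 7.581; 7.581^1.522 ≈ 21.83 hPa.
P_c = 1010 − 21.83 = 988.17 ≈ 988 hPa.

988 hPa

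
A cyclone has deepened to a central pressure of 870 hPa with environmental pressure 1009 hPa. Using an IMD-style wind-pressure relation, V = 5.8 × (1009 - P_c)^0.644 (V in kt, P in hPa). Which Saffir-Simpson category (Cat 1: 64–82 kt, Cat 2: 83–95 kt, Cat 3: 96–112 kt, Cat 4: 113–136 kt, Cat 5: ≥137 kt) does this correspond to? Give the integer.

5

ΔP = 1009 − 870 = 139 hPa.
V ≈ 5.8 × 139^0.644 = 5.8 × 23.99 ≈ 139 kt.
139 kt falls in the Category 5 band.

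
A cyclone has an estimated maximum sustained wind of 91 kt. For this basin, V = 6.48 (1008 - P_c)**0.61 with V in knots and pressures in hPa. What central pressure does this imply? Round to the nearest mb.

ΔP = (V / 6.48)^(1/0.61) = (91/6.48)^1.639.
91/6.48 = 14.043; 14.043^1.639 ≈ 76.05 mb.
P_c = 1008 − 76.05 = 931.95 ≈ 932 mb.

932 mb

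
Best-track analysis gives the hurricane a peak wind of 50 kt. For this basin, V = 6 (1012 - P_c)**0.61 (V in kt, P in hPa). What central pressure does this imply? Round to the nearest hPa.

980 hPa

ΔP = (V / 6)^(1/0.61) = (50/6)^1.639.
50/6 = 8.333; 8.333^1.639 ≈ 32.33 hPa.
P_c = 1012 − 32.33 = 979.67 ≈ 980 hPa.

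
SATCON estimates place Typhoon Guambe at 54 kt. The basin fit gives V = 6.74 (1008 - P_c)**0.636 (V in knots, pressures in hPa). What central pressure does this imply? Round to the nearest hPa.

ΔP = (V / 6.74)^(1/0.636) = (54/6.74)^1.572.
54/6.74 = 8.012; 8.012^1.572 ≈ 26.36 hPa.
P_c = 1008 − 26.36 = 981.64 ≈ 982 hPa.

982 hPa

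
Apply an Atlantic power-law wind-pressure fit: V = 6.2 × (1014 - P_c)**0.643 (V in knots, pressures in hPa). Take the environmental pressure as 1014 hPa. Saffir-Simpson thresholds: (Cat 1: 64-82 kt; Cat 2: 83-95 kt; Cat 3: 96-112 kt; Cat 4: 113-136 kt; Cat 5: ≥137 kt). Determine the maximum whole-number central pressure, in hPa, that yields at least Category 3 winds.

943 hPa

Category 3 begins at V = 96 kt.
Required ΔP = (96/6.2)^(1/0.643) = 15.484^1.555 ≈ 70.88 hPa.
P_c ≤ 1014 − 70.88 = 943.12, so the highest integer P_c is 943 hPa.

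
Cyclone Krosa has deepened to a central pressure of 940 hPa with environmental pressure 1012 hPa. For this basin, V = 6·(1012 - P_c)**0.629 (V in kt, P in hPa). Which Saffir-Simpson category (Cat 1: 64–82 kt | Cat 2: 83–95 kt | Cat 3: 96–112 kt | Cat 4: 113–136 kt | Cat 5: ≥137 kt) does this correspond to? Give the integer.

2

ΔP = 1012 − 940 = 72 hPa.
V ≈ 6 × 72^0.629 = 6 × 14.73 ≈ 88 kt.
88 kt falls in the Category 2 band.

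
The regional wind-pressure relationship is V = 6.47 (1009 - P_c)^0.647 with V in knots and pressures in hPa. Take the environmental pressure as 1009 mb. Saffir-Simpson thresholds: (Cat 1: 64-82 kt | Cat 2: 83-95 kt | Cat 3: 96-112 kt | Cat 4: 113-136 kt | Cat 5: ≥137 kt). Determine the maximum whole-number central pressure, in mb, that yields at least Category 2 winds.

Category 2 begins at V = 83 kt.
Required ΔP = (83/6.47)^(1/0.647) = 12.828^1.546 ≈ 51.62 mb.
P_c ≤ 1009 − 51.62 = 957.38, so the highest integer P_c is 957 mb.

957 mb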